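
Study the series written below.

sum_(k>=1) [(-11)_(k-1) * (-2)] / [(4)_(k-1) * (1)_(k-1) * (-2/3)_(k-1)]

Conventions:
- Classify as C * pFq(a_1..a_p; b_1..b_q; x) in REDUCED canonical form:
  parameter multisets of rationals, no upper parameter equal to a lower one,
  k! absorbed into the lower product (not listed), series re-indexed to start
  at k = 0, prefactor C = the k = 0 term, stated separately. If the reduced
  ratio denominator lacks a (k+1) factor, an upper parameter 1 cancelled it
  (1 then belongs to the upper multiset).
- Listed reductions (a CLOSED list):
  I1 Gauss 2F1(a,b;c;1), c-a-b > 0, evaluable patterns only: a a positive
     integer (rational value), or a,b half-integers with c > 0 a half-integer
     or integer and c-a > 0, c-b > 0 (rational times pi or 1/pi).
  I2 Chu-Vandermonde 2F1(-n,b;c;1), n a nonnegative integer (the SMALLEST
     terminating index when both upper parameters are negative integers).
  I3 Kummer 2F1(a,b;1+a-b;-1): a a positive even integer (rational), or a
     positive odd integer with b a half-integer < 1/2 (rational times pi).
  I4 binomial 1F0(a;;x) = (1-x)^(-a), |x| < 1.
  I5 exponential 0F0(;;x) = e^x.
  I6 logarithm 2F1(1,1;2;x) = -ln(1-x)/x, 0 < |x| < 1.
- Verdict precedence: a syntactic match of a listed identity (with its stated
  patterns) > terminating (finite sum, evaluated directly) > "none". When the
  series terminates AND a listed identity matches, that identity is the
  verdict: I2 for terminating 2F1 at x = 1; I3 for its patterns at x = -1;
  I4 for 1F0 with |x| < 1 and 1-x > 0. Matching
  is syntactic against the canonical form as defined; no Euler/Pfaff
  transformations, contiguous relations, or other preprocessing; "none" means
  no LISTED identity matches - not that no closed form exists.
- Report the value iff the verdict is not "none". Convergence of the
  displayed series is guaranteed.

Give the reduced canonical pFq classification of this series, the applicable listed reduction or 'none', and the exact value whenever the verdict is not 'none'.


Canonical form: C = -2 times 1F2 with upper {-11}, lower {-2/3, 4}, x = 1. Verdict: terminating - the sum ends at index 11 because -11 is a negative integer; exact evaluation follows. Hence: 19248928714461584261/3056805252300800000.

Key observation: t_0 = -2 here, and (1)_k (C = -2, x = 1) is k! itself.
Consecutive-term ratio: r(k) = 1 * (k-11) / [(k-2/3) (k+4) (k+1)] - rational; roots negated = parameters, x = 1, C = -2.


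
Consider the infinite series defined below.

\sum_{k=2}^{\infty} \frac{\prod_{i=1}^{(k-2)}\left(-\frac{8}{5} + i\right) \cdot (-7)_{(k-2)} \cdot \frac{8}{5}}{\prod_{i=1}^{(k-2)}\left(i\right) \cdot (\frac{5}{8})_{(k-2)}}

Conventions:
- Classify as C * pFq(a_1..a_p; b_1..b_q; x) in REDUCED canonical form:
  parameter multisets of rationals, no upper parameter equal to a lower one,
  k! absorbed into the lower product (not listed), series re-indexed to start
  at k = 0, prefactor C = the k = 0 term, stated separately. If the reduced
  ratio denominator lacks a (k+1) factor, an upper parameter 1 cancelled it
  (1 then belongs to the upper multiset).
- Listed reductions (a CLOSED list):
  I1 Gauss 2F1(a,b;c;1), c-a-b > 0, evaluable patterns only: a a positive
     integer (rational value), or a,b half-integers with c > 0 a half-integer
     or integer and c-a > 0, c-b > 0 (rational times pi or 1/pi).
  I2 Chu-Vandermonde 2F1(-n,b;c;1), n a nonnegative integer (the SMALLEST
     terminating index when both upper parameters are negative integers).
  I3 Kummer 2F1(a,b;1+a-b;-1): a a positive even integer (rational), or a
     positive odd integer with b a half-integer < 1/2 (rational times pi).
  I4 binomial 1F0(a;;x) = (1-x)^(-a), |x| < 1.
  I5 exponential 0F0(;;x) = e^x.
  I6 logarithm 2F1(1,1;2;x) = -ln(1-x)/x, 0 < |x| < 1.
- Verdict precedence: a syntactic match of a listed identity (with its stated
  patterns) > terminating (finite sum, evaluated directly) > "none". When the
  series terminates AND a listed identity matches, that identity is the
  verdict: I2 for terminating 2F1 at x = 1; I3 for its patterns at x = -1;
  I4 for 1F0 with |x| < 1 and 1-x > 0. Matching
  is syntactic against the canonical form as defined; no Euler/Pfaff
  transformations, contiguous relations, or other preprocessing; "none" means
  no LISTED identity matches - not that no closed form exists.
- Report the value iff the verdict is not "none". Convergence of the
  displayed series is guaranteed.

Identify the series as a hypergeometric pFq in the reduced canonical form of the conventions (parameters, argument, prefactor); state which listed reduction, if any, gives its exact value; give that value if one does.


The tell: from the first term \frac{8}{5}: the running product (C = 8/5, x = 1) telescopes to a rising factorial.
Ratio: r(k) = 1 * (k-7) (k-\frac{3}{5}) / [(k+\frac{5}{8}) (k+1)] - rational in k, leading ratio 1; with t_0 = \frac{8}{5}, classification follows.

With C = \frac{8}{5}: the canonical form is 2F1(-7, -\frac{3}{5}; \frac{5}{8}; 1). Verdict: this is the Chu-Vandermonde identity I2 (terminating 2F1 at x = 1 with n = 7, b = -3/5, c = \frac{5}{8}). Hence: \frac{13967287181848}{1666083984375}.


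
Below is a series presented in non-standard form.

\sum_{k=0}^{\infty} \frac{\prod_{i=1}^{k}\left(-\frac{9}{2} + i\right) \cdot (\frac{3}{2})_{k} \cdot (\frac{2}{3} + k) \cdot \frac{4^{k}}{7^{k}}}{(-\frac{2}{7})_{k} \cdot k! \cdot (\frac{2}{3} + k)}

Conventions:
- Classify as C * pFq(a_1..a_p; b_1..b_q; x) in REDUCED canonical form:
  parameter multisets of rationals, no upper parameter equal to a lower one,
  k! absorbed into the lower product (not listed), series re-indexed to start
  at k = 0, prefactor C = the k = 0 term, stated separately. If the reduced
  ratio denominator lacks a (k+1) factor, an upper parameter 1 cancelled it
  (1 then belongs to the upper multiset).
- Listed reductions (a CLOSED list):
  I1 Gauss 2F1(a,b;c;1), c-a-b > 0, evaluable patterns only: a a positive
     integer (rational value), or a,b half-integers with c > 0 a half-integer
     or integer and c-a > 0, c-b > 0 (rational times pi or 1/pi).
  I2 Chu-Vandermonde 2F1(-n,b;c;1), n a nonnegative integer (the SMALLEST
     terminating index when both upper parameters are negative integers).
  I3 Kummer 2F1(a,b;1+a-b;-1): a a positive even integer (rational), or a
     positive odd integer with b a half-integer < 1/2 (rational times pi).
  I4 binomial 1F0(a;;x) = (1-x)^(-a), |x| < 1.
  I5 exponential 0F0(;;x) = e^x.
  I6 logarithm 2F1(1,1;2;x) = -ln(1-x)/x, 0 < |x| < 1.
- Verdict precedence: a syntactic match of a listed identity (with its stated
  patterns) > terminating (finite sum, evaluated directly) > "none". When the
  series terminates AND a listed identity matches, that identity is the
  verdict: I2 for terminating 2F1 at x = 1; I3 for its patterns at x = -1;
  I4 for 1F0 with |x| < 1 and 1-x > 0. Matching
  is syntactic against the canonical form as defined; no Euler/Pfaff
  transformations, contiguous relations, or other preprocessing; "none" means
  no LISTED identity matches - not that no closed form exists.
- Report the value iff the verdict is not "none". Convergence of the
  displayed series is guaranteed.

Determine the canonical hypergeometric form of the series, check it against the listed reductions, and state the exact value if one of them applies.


Prefactor 1, argument \frac{4}{7}: 2F1 with upper {-\frac{7}{2}, \frac{3}{2}} over lower {-\frac{2}{7}}. Verdict: none (x = \frac{4}{7}): each listed identity misses the multisets {-\frac{7}{2}, \frac{3}{2}} ; {-\frac{2}{7}}.

First insight: t_0 = 1 here, and the running product (C = 1) telescopes to a rising factorial.
Adjacent-term ratio: r(k) = \frac{4}{7} * (k-\frac{7}{2}) (k+\frac{3}{2}) / [(k-\frac{2}{7}) (k+1)] - poly over poly, x = \frac{4}{7} from leading terms; C = 1 at k = 0.


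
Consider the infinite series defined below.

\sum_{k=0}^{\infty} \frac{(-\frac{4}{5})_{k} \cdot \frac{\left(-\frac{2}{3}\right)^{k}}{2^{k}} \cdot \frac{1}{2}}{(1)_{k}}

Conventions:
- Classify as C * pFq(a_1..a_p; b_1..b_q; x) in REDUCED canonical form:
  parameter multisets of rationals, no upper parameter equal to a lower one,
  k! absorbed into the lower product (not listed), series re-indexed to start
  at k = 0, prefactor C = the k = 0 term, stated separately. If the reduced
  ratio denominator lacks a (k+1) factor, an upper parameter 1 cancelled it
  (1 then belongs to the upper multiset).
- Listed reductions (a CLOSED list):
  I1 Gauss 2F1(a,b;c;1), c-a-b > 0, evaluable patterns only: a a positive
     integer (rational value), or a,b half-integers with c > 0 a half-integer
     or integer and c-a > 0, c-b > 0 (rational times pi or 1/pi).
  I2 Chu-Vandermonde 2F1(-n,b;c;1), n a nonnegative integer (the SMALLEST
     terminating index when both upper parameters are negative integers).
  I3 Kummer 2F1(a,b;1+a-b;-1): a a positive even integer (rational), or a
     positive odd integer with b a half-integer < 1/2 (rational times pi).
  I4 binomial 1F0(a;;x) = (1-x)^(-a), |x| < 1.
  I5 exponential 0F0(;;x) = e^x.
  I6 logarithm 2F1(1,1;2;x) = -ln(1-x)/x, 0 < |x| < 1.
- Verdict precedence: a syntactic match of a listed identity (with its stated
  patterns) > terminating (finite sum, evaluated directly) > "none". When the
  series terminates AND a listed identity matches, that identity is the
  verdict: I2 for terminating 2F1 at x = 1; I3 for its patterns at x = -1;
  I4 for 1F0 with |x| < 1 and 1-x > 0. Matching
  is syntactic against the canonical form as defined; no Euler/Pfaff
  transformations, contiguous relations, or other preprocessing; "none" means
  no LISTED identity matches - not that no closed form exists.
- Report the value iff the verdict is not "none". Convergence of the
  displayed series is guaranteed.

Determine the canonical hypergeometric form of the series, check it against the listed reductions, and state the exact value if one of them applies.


Key step: t_0 = \frac{1}{2} here, and (1)_k (prefactor 1/2) is k! itself.
Step ratio: r(k) = -\frac{1}{3} * (k-\frac{4}{5}) / [(k+1)] - rational in k. x = -\frac{1}{3}; t_0 = \frac{1}{2}; negate the roots.

x = -\frac{1}{3} here; the reduced form reads 1F0, upper {-\frac{4}{5}}, lower {-}, C = \frac{1}{2}. Verdict at x = -\frac{1}{3}: binomial (I4) matches (the 1F0 binomial series: exponent 4/5, x = -\frac{1}{3}). Hence: \frac{1}{2} \cdot \left(\frac{4}{3}\right)^{\frac{4}{5}}.


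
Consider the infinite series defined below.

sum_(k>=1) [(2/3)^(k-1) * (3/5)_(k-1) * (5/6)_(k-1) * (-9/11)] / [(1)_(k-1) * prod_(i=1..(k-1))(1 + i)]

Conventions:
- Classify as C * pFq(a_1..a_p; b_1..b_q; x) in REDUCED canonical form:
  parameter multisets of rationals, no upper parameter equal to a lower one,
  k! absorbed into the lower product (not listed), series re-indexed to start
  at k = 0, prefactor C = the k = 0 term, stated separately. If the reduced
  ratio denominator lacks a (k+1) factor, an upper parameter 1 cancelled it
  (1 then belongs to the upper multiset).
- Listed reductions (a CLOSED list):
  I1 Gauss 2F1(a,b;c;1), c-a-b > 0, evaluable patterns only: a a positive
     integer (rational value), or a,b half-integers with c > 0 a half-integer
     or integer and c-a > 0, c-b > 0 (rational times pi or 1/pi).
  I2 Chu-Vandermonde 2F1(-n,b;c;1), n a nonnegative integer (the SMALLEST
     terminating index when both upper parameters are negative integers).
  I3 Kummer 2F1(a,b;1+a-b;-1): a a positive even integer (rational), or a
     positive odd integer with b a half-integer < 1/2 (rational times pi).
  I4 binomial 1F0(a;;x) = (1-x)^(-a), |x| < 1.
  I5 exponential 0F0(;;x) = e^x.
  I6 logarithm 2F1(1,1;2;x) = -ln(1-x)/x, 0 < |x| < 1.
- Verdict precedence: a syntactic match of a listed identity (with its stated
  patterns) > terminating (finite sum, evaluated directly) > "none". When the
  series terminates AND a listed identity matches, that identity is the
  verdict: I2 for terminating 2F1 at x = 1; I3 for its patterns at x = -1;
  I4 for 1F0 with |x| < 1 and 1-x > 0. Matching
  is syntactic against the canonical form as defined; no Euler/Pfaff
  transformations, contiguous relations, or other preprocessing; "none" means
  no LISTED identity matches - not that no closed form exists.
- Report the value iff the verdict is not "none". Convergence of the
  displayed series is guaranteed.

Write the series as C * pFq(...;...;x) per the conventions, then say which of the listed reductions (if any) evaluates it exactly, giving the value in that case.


At argument 2/3: a 2F1 with upper {3/5, 5/6}, lower {2}, scaled by C = -9/11. Verdict: none. A 2F1 with upper {3/5, 5/6} fits none of I1-I6 at x = 2/3; the sum runs forever.

Structural cue: t_0 = -9/11 here, and (1)_k (prefactor -9/11) is k! itself.
Adjacent-term ratio: r(k) = (2/3) * (k+3/5) (k+5/6) / [(k+2) (k+1)] ; factor over Q: parameters, x = (2/3), and C = -9/11.


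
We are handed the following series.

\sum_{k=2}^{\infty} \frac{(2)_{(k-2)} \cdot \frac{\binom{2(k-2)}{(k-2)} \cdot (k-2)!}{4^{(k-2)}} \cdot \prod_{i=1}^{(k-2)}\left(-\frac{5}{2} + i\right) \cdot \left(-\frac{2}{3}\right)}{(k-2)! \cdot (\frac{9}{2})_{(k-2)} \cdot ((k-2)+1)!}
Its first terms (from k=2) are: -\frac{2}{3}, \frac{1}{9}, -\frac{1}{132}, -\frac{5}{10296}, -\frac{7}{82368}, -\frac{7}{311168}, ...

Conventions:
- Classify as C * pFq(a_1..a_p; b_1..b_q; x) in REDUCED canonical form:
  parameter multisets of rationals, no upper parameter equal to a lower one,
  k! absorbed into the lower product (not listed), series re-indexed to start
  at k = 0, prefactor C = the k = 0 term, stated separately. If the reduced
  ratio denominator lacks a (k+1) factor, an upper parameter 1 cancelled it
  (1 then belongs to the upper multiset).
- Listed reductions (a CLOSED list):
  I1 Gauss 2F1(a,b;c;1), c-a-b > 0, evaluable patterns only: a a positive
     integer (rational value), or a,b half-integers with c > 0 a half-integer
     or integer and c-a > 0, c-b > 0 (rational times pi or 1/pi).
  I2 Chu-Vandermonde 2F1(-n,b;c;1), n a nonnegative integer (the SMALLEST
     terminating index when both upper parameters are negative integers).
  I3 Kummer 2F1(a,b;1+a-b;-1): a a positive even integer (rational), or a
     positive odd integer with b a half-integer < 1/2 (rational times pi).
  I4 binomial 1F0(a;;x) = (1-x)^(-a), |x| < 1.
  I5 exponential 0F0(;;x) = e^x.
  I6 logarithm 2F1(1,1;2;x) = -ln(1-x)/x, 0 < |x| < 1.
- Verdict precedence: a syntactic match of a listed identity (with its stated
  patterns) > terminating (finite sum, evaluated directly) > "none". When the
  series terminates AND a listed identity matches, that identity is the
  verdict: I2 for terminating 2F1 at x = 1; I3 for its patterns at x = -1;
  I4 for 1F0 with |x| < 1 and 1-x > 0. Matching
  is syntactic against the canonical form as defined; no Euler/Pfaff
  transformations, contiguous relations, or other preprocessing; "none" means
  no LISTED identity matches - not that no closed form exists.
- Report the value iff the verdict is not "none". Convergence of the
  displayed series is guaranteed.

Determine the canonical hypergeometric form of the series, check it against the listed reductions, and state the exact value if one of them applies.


Reduced: x = 1, 2F1, upper = {-\frac{3}{2}, \frac{1}{2}}, lower = {\frac{9}{2}}, C = -\frac{2}{3}. Verdict: Gauss's theorem I1 (half-integer case) fires (x = 1; upper {-\frac{3}{2}, \frac{1}{2}} half-integers, c = \frac{9}{2} in the evaluable pattern). Hence: \left(-\frac{735}{4096}\right) \cdot \pi.

The tell: from the first term -\frac{2}{3}: the denominator's factorial ratio (prefactor -2/3) is a lower Pochhammer.
Ratio: r(k) = 1 * (k-\frac{3}{2}) (k+\frac{1}{2}) / [(k+\frac{9}{2}) (k+1)] - rational; roots negated = parameters, x = 1, C = -\frac{2}{3}.


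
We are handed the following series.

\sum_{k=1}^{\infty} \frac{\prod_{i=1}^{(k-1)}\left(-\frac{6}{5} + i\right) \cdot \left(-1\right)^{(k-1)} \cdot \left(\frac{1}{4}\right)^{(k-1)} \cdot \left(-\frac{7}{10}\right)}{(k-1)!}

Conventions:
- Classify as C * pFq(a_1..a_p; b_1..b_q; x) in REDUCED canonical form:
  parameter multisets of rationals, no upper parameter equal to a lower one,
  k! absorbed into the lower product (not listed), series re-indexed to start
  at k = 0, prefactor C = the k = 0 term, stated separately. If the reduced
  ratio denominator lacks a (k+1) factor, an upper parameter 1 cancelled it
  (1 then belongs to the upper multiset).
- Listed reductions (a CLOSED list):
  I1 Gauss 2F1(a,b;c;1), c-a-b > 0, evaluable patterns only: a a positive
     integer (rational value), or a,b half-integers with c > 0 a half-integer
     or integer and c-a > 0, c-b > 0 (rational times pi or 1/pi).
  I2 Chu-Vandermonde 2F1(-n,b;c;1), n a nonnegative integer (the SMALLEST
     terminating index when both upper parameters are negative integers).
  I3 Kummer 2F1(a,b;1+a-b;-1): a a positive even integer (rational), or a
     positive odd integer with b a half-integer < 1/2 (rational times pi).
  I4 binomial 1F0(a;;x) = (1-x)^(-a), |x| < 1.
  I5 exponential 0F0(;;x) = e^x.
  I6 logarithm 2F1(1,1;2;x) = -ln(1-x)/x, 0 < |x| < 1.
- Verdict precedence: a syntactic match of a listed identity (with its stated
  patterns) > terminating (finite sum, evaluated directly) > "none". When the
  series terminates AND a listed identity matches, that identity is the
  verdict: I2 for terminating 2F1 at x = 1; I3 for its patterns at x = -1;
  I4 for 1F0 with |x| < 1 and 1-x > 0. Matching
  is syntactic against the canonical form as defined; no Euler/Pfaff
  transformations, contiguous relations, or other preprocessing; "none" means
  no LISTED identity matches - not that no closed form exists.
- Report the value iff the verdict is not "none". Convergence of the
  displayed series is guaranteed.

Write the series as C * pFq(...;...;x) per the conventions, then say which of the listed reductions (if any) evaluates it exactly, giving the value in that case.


Key step: t_0 being -\frac{7}{10}, the running product (C = -7/10, x = -1/4) telescopes to a rising factorial.
Term ratio: r(k) = -\frac{1}{4} * (k-\frac{1}{5}) / [(k+1)] - rational; roots negated = parameters, x = -\frac{1}{4}, C = -\frac{7}{10}.

Canonical form: C = -\frac{7}{10} times 1F0 with upper {-\frac{1}{5}}, lower {-}, x = -\frac{1}{4}. Verdict: the I4 binomial reduction applies (the 1F0 binomial series: exponent 1/5, x = -\frac{1}{4}). Hence: \left(-\frac{7}{10}\right) \cdot \left(\frac{5}{4}\right)^{\frac{1}{5}}.


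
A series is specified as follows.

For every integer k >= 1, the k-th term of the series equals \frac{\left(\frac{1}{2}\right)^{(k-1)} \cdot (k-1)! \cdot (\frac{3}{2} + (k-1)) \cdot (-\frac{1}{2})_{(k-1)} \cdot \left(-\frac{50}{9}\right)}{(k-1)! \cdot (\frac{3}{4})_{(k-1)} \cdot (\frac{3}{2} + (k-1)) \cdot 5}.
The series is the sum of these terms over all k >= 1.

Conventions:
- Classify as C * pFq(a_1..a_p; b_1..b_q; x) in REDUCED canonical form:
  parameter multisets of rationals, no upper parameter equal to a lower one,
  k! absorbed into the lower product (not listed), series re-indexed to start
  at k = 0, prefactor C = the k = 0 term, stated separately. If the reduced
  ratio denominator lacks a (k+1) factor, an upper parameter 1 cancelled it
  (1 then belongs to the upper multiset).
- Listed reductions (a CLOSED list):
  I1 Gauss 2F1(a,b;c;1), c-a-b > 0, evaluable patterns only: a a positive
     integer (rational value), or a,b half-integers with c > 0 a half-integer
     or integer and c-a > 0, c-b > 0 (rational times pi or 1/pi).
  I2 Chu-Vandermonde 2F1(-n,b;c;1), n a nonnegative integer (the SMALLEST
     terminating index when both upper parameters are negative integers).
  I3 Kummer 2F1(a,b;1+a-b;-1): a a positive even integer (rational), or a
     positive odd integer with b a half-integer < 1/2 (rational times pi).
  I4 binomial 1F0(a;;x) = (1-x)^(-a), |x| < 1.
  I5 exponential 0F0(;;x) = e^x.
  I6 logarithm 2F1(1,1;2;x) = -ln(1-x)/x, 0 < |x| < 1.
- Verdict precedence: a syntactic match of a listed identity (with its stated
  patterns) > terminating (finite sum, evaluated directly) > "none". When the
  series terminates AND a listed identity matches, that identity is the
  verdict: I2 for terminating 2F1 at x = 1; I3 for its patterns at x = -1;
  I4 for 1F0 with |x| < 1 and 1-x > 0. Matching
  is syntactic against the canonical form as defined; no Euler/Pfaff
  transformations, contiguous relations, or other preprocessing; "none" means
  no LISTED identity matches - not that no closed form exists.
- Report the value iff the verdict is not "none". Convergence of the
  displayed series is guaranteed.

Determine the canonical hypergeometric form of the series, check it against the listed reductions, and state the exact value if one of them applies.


The series (x = \frac{1}{2}) is 2F1: upper {-\frac{1}{2}, 1}, lower {\frac{3}{4}}, prefactor -\frac{10}{9}. Verdict: none (x = \frac{1}{2}): each listed identity misses the multisets {-\frac{1}{2}, 1} ; {\frac{3}{4}}.

Key step: x = \frac{1}{2} and the constant factors (C = -10/9) combine into one prefactor.
Consecutive-term ratio: r(k) = \frac{1}{2} * (k-\frac{1}{2}) (k+1) / [(k+\frac{3}{4}) (k+1)] - poly over poly, x = \frac{1}{2} from leading terms; C = -\frac{10}{9} at k = 0.


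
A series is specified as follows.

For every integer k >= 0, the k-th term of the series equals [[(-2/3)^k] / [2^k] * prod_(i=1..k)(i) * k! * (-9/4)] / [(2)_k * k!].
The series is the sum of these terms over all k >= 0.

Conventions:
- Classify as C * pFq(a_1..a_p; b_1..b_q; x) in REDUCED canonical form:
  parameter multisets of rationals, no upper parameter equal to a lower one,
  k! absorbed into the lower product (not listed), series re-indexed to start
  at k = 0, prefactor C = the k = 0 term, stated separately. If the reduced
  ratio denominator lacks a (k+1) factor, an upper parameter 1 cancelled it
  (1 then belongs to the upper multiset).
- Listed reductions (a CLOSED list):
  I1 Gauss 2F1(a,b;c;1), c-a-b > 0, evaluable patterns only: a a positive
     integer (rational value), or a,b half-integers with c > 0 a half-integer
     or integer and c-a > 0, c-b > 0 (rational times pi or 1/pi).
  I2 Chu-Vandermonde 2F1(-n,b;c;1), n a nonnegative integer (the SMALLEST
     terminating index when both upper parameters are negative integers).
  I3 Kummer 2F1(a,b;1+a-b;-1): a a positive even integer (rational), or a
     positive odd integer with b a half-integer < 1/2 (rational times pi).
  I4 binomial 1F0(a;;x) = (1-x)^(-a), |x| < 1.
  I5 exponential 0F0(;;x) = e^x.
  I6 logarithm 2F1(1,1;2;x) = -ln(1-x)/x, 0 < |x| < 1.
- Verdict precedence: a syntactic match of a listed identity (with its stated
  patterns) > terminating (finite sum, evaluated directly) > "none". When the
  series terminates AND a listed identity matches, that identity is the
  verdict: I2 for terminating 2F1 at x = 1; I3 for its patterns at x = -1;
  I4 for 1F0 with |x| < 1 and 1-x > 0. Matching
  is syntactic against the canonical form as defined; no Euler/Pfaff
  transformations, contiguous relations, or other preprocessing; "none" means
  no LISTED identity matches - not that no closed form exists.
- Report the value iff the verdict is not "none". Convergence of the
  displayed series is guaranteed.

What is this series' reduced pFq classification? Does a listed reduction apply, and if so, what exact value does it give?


The series (x = -1/3) is 2F1: upper {1, 1}, lower {2}, prefactor -9/4. Verdict: logarithm (I6) applies (the logarithm: parameters (1,1;2), x = -1/3). Sum: (-27/4) * ln(4/3).

The tell: x = (-1/3) and the running product (C = -9/4, x = -1/3) telescopes to a rising factorial.
Adjacent-term ratio: r(k) = (-1/3) * (k+1) (k+1) / [(k+2) (k+1)] - rational in k. x = (-1/3); t_0 = -9/4; negate the roots.


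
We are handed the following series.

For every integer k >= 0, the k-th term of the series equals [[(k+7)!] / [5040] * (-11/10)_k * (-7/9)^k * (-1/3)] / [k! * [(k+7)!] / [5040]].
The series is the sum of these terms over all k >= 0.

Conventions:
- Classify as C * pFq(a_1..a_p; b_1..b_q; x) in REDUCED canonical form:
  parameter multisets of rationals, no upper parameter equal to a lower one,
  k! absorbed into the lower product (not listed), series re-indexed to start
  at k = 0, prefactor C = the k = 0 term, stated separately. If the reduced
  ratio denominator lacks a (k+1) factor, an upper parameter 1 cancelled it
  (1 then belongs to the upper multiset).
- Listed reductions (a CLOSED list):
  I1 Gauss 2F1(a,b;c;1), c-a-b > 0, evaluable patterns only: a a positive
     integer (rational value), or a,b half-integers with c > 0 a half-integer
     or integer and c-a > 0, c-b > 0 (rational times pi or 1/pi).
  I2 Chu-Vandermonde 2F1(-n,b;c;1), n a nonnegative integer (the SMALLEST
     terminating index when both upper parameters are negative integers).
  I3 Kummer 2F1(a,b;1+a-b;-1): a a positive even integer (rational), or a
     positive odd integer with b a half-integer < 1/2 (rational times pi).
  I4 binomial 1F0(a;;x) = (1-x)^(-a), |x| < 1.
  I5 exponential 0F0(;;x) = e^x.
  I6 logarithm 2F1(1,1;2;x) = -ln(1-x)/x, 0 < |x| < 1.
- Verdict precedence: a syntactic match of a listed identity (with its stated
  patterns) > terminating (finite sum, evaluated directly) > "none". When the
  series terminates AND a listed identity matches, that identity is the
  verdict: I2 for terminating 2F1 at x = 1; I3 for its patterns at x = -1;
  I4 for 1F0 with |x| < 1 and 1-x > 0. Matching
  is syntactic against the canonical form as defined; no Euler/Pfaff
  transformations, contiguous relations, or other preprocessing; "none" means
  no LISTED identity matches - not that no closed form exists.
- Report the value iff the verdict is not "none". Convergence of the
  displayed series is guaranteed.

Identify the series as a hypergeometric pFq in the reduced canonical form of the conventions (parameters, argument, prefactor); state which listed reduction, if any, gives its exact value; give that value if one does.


This is -1/3 * 1F0(-11/10; -; -7/9) in reduced canonical form. Verdict (x = -7/9): the binomial series (I4) applies (the 1F0 binomial series: exponent 11/10, x = -7/9). Sum: (-1/3) * (16/9)^(11/10).

The tell: x = (-7/9) and the parameter 8 appears in both the upper and lower lists and cancels.
Adjacent-term ratio: r(k) = (-7/9) * (k-11/10) / [(k+1)] - rational; roots negated = parameters, x = (-7/9), C = -1/3.


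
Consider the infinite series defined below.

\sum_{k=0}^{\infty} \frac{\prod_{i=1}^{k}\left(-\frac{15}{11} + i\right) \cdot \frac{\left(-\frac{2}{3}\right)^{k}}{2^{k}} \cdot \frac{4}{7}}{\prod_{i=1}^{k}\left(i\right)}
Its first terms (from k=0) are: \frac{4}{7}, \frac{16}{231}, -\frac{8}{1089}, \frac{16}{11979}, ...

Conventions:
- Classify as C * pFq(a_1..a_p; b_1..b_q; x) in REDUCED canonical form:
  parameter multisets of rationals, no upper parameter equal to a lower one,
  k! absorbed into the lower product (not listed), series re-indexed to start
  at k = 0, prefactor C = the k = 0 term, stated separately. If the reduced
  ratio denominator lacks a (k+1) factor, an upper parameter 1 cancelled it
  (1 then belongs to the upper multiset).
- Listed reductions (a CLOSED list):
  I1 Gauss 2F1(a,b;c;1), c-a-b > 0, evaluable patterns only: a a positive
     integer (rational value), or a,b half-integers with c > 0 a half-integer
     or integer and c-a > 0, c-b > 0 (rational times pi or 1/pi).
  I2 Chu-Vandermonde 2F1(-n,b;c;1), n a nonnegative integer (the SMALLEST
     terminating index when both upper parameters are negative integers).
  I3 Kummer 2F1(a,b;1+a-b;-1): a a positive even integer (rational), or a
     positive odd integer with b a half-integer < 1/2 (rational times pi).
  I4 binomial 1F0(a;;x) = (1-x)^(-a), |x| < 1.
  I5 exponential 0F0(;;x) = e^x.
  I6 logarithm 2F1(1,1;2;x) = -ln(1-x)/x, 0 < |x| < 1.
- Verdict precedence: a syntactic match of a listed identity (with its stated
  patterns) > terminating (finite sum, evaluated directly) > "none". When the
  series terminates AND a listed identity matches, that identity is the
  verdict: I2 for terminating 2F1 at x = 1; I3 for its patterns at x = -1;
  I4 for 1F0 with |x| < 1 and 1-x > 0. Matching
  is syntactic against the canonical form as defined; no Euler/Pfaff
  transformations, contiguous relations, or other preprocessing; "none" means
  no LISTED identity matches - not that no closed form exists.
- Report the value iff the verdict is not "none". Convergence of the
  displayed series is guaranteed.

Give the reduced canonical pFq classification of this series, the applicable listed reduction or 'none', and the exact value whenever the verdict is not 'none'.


Key step: x = -\frac{1}{3} and the product of the first k integers (C = 4/7, x = -1/3) is k!.
Ratio: r(k) = -\frac{1}{3} * (k-\frac{4}{11}) / [(k+1)] - rational in k, leading ratio -\frac{1}{3}; with t_0 = \frac{4}{7}, classification follows.

The series (x = -\frac{1}{3}) is 1F0: upper {-\frac{4}{11}}, lower {-}, prefactor \frac{4}{7}. Verdict: binomial (I4) applies (the 1F0 binomial series: exponent 4/11, x = -\frac{1}{3}). Sum: \frac{4}{7} \cdot \left(\frac{4}{3}\right)^{\frac{4}{11}}.


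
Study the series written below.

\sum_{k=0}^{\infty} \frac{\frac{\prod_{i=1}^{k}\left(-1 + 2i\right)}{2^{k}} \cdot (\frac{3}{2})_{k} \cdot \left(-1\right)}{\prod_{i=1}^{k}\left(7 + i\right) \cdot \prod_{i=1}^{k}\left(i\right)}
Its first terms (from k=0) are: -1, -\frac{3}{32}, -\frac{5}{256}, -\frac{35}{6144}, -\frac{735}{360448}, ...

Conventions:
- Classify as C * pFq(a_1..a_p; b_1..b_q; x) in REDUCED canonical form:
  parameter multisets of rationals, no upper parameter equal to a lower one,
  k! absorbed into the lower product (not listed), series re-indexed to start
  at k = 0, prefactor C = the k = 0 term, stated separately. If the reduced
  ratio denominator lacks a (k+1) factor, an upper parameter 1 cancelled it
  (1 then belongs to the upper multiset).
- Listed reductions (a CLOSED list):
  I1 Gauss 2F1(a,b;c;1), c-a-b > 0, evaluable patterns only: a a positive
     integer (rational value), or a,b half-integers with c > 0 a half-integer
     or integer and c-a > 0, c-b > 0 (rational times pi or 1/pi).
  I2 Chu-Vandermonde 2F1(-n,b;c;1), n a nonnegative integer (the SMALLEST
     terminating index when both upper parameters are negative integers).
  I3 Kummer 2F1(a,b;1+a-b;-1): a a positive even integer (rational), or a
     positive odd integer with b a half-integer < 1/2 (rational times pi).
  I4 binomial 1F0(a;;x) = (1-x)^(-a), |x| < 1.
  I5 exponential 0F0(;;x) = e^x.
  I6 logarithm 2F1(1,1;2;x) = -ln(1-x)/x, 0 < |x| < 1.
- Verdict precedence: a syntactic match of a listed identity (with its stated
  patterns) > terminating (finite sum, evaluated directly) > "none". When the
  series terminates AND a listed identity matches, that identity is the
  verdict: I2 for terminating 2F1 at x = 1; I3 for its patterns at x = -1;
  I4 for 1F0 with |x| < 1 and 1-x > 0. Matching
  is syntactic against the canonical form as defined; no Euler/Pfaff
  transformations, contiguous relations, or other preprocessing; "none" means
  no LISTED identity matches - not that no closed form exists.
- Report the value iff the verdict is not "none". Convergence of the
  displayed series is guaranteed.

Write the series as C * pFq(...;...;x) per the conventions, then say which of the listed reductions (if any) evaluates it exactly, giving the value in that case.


Classification (C = -1): 2F1 with upper {\frac{1}{2}, \frac{3}{2}}, lower {8}, argument x = 1. Verdict: Gauss (I1, half-integer pattern) fires (x = 1; upper {\frac{1}{2}, \frac{3}{2}} half-integers, c = 8 in the evaluable pattern). Sum: \left(-\frac{1048576}{297297}\right) / \pi.

Structural cue: t_0 being -1, the lower running product (C = -1) is a rising factorial.
Adjacent-term ratio: r(k) = 1 * (k+\frac{1}{2}) (k+\frac{3}{2}) / [(k+8) (k+1)] - rational in k, leading ratio 1; with t_0 = -1, classification follows.


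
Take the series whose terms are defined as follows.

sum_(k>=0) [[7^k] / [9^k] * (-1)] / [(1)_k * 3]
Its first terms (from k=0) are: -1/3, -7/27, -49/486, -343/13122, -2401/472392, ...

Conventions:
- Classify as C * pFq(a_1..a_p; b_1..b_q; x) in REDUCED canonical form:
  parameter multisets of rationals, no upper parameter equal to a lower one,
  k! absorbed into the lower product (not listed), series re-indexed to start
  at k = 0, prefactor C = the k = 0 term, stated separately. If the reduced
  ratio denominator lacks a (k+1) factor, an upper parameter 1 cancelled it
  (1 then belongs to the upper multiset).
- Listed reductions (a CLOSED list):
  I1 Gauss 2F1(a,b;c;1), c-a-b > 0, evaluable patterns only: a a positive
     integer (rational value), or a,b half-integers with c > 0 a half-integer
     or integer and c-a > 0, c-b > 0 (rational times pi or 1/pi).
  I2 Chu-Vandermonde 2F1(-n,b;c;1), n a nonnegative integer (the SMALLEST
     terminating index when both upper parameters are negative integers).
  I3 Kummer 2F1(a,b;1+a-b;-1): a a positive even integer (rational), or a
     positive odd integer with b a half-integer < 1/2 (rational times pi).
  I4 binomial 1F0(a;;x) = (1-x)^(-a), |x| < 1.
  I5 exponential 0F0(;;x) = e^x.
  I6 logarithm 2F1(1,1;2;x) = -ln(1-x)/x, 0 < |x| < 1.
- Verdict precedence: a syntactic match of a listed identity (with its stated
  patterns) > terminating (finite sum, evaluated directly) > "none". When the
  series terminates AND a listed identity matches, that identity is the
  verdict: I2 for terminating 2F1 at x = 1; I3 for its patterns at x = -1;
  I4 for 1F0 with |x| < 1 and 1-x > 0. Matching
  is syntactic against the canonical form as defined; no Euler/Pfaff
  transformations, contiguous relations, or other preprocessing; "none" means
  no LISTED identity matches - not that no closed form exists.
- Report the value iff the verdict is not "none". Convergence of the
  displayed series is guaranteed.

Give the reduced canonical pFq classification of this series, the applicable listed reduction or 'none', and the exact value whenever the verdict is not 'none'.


x = 7/9 here; the reduced form reads 0F0, upper {-}, lower {-}, C = -1/3. Verdict: exponential (I5) applies (the 0F0 exponential series at x = 7/9). Sum: (-1/3) * e^(7/9).

Key step: t_0 = -1/3 here, and the constant factors (C = -1/3, x = 7/9) combine into one prefactor.
Ratio: r(k) = (7/9) * 1 / [(k+1)] - poly over poly, x = (7/9) from leading terms; C = -1/3 at k = 0.


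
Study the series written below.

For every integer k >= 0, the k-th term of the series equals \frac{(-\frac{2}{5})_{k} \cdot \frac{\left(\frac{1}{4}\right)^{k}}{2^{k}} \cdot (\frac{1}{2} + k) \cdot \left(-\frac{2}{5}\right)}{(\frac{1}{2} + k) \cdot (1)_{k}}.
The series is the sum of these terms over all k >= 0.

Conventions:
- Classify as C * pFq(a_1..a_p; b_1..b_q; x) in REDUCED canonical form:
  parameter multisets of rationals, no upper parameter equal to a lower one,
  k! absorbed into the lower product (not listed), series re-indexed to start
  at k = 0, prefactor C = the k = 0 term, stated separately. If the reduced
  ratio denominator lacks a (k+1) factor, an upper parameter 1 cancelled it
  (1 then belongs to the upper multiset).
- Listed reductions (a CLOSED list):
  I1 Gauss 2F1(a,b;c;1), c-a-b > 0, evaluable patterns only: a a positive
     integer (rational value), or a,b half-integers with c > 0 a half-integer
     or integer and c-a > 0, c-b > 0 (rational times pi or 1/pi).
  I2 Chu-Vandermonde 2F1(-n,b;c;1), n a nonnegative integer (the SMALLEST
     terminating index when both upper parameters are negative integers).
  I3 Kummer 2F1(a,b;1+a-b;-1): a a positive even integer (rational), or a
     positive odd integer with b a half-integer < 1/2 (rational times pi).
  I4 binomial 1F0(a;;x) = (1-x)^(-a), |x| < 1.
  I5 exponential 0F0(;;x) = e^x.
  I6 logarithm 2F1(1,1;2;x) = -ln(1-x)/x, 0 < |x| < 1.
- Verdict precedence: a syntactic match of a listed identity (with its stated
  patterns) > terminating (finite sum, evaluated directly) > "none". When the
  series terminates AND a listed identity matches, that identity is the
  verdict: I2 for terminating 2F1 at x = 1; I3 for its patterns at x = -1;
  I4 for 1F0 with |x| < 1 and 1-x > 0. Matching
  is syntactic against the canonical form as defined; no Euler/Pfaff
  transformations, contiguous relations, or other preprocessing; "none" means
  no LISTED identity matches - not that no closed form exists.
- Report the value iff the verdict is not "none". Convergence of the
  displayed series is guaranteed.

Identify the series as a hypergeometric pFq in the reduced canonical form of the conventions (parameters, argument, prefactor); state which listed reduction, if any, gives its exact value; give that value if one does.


This is -\frac{2}{5} * 1F0(-\frac{2}{5}; -; \frac{1}{8}) in reduced canonical form. Verdict: the binomial series (I4) applies (the 1F0 binomial series: exponent 2/5, x = \frac{1}{8}). Its exact value is \left(-\frac{2}{5}\right) \cdot \left(\frac{7}{8}\right)^{\frac{2}{5}}.

The tell: from the first term -\frac{2}{5}: (1)_k (C = -2/5) is k! itself.
Ratio: r(k) = \frac{1}{8} * (k-\frac{2}{5}) / [(k+1)] - rational in k, leading ratio \frac{1}{8}; with t_0 = -\frac{2}{5}, classification follows.


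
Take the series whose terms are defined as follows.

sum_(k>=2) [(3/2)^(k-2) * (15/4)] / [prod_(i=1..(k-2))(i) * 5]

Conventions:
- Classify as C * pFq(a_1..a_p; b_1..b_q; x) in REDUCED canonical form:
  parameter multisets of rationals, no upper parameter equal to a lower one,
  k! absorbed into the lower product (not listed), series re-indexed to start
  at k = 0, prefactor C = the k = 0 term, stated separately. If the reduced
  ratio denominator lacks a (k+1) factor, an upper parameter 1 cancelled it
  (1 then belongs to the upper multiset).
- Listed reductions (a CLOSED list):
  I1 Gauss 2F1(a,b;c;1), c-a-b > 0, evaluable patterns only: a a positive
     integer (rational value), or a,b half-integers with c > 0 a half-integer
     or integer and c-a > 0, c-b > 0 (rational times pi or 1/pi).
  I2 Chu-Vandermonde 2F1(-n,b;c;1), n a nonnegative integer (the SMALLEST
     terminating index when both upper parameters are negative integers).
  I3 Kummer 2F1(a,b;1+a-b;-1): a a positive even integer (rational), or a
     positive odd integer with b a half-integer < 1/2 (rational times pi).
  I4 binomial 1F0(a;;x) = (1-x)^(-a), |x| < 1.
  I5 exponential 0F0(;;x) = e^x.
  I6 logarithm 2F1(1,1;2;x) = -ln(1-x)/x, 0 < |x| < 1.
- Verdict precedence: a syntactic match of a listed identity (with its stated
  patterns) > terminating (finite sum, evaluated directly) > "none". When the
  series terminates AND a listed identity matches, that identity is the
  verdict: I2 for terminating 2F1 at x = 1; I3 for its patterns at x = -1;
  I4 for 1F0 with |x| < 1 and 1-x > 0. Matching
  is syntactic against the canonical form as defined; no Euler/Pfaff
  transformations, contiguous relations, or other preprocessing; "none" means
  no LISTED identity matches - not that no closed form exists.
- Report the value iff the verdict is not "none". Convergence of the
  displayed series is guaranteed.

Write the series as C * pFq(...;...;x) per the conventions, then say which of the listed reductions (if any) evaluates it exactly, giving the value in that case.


The series (x = 3/2) is 0F0: upper {-}, lower {-}, prefactor 3/4. Verdict: exponential (I5) matches (the 0F0 exponential series at x = 3/2). Its exact value is (3/4) * e^(3/2).

Key step: x = (3/2) and the constant factors (C = 3/4, x = 3/2) combine into one prefactor.
Adjacent-term ratio: r(k) = (3/2) * 1 / [(k+1)] - rational in k. x = (3/2); t_0 = 3/4; negate the roots.


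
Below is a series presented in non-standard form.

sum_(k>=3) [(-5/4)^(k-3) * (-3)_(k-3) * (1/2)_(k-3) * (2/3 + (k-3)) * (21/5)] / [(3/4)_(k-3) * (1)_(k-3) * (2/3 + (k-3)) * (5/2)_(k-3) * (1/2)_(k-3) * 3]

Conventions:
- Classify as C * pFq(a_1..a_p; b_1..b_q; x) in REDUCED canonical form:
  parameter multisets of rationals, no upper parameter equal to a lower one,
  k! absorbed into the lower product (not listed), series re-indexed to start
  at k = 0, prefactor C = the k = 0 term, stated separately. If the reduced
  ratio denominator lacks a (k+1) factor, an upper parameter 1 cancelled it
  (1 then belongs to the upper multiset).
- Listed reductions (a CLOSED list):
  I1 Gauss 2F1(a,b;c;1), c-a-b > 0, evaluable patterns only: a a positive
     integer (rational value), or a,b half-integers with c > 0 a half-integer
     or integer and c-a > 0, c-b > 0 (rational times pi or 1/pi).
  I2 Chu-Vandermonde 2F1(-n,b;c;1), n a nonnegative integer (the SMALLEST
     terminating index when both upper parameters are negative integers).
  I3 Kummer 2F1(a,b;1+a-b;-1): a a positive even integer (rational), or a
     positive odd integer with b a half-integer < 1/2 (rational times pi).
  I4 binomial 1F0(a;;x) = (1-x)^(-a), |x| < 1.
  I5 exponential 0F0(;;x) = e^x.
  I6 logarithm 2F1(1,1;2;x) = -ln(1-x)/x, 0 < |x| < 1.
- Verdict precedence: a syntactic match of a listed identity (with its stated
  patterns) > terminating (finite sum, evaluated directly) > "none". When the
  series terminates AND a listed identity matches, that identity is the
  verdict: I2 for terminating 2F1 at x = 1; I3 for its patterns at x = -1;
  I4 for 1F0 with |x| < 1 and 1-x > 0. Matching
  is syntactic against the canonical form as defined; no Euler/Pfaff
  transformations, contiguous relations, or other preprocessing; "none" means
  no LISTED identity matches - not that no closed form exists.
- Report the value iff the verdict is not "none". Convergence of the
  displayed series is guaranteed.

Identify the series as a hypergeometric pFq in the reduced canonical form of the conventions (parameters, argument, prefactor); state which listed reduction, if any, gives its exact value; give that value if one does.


Reduced: x = -5/4, 1F2, upper = {-3}, lower = {3/4, 5/2}, C = 7/5. Verdict: terminating. (-3)_k vanishes past k = 3, leaving a 4-term sum, computed directly. Value: 49799/10395.

First insight: t_0 being 7/5, striking the common factor k + 2/3 reduces the term (C = 7/5, x = -5/4).
Step ratio: r(k) = (-5/4) * (k-3) / [(k+3/4) (k+5/2) (k+1)] - poly over poly, x = (-5/4) from leading terms; C = 7/5 at k = 0.
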